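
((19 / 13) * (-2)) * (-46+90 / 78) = 22154 / 169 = 131.09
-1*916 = -916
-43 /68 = -0.63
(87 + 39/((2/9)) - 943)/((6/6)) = -1361/2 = -680.50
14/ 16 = 7/ 8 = 0.88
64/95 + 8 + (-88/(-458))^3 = 8.68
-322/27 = -11.93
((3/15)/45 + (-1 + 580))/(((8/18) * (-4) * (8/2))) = -32569/400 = -81.42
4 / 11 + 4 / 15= 0.63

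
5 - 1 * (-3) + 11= 19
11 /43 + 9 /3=3.26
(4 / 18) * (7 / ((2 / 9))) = 7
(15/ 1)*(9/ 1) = 135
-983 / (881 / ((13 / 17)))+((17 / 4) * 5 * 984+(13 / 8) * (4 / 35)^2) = 383616845877 / 18346825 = 20909.17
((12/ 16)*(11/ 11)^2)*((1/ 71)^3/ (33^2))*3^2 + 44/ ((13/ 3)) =22866218007/ 2251976012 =10.15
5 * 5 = 25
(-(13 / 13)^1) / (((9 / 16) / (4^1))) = -64 / 9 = -7.11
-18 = -18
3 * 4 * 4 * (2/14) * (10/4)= 120/7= 17.14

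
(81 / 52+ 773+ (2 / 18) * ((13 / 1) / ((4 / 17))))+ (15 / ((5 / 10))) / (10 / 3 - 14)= 1456199 / 1872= 777.88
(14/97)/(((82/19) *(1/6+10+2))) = 798/290321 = 0.00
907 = 907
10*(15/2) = 75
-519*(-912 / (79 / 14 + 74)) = 5943.13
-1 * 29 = -29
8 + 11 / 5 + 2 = 61 / 5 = 12.20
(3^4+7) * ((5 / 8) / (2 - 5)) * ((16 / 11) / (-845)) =16 / 507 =0.03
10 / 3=3.33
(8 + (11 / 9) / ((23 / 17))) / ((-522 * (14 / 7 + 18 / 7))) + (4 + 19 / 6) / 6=4117163 / 3457728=1.19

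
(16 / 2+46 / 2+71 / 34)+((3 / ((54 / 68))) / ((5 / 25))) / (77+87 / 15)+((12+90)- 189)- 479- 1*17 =-34818061 / 63342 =-549.68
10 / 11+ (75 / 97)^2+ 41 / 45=11261884 / 4657455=2.42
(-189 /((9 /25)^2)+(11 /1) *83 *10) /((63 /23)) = 529345 /189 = 2800.77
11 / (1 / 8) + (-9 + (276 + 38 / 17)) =6073 / 17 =357.24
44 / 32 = 11 / 8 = 1.38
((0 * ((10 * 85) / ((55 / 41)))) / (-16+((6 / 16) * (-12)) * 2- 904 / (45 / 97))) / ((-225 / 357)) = 0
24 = 24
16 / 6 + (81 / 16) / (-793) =101261 / 38064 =2.66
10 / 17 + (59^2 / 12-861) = -116347 / 204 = -570.33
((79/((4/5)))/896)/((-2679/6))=-395/1600256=-0.00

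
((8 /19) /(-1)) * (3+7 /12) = -86 /57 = -1.51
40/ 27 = 1.48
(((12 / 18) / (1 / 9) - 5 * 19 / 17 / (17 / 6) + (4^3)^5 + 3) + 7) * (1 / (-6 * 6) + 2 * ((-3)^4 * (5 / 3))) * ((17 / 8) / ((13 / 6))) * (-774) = -194526608507926845 / 884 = -220052724556478.33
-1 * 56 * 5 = -280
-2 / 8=-1 / 4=-0.25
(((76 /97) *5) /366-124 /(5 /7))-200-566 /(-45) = -96124732 /266265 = -361.01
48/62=24/31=0.77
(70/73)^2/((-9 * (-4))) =1225/47961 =0.03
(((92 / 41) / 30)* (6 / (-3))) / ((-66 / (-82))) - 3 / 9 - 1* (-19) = 9148 / 495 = 18.48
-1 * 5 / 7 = -5 / 7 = -0.71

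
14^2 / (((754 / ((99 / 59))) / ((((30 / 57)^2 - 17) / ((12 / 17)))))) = -165951093 / 16059446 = -10.33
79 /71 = 1.11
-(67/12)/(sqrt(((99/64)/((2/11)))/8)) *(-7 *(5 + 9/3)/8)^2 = -265.29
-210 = -210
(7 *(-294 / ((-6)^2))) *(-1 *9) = 1029 / 2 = 514.50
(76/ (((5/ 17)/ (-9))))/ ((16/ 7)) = -20349/ 20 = -1017.45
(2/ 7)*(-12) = -24/ 7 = -3.43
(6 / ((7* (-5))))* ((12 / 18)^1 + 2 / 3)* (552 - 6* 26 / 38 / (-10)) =-59976 / 475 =-126.27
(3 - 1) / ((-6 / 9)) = -3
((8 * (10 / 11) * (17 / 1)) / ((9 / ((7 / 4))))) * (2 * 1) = 4760 / 99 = 48.08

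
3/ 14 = 0.21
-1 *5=-5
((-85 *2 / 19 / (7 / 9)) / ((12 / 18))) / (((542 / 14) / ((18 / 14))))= -20655 / 36043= -0.57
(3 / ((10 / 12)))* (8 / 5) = 144 / 25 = 5.76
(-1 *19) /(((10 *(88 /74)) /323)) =-227069 /440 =-516.07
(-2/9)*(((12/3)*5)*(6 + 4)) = -400/9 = -44.44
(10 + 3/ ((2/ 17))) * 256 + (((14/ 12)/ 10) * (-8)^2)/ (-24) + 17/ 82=33534337/ 3690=9087.90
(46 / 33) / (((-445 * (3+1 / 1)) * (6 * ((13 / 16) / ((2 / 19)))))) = -184 / 10881585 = -0.00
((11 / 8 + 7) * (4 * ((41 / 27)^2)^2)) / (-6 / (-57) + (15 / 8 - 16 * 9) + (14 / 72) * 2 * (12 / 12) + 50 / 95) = -14388775012 / 11398287519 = -1.26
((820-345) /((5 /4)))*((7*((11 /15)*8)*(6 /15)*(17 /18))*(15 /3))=795872 /27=29476.74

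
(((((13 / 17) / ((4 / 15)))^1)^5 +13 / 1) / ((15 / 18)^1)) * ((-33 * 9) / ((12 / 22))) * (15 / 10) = -2948648082696459 / 14539335680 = -202804.87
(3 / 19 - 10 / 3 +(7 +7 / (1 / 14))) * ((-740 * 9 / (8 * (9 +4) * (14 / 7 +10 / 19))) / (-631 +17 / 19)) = 5100265 / 1245088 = 4.10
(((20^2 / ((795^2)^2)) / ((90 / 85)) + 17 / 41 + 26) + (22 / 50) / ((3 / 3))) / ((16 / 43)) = 136167217665757 / 1886708692872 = 72.17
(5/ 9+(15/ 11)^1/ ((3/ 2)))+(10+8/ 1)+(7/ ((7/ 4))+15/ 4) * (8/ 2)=4996/ 99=50.46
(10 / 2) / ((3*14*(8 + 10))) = 5 / 756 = 0.01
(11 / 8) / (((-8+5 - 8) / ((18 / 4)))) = -9 / 16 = -0.56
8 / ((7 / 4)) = 32 / 7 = 4.57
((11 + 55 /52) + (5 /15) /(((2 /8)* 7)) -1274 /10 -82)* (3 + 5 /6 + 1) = -952.90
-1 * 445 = -445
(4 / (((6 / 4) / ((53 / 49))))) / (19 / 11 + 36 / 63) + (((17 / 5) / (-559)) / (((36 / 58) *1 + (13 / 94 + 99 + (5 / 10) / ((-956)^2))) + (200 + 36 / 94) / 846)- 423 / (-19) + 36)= 176864756666430323295911 / 2971624311453247242975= 59.52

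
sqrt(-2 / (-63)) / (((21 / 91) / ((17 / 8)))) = 1.64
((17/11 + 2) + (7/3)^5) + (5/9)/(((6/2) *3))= 194519/2673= 72.77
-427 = -427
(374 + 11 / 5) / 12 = 627 / 20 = 31.35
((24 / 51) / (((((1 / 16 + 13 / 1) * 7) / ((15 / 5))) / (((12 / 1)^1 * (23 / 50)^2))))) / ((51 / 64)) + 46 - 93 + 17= -7914630546 / 264254375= -29.95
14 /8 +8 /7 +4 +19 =25.89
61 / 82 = 0.74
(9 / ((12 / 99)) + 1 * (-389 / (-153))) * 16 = 187988 / 153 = 1228.68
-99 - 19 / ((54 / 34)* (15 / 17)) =-112.56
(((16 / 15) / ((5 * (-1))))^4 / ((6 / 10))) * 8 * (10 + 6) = 0.44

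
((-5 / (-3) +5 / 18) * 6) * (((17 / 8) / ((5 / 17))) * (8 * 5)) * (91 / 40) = 184093 / 24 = 7670.54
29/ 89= 0.33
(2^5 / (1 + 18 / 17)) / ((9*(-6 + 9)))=544 / 945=0.58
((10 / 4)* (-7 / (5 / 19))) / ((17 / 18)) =-1197 / 17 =-70.41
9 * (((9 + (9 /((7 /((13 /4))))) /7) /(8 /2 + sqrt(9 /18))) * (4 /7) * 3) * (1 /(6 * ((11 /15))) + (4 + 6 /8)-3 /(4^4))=64559511 /340256-64559511 * sqrt(2) /2722048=156.20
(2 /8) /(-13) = -1 /52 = -0.02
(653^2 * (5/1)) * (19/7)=40508855/7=5786979.29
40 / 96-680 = -8155 / 12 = -679.58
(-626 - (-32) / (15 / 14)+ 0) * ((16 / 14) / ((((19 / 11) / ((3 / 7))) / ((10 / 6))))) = -786896 / 2793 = -281.74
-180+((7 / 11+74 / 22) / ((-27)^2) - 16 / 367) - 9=-50575823 / 267543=-189.04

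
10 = 10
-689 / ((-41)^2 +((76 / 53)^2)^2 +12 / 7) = -38055789863 / 93175510931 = -0.41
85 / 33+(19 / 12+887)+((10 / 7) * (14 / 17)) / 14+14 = 4739853 / 5236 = 905.24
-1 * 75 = -75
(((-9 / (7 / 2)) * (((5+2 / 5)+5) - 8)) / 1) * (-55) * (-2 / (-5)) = 135.77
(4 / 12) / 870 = 1 / 2610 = 0.00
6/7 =0.86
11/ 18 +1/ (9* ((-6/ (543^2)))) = -49136/ 9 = -5459.56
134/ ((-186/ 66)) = -1474/ 31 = -47.55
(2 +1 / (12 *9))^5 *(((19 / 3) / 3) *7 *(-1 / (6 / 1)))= -63995628733981 / 793437161472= -80.66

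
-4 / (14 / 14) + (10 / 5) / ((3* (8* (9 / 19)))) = -413 / 108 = -3.82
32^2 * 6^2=36864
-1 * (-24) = 24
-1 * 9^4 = -6561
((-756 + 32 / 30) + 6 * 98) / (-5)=33.39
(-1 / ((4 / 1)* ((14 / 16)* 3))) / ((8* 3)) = -1 / 252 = -0.00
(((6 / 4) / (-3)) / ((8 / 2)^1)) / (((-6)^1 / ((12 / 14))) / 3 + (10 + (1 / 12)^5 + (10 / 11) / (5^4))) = -42768000 / 2623603039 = -0.02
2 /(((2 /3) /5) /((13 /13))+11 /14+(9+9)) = 420 /3973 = 0.11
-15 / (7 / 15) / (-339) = 75 / 791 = 0.09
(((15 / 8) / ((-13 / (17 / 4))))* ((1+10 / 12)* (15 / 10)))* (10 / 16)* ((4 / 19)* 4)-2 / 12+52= 50.95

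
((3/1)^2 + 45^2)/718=1017/359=2.83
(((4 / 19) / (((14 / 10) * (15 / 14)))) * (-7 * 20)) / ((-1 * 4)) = 280 / 57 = 4.91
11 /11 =1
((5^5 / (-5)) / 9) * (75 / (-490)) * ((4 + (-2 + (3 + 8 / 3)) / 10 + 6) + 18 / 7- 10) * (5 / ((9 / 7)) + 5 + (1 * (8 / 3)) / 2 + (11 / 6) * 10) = 99105625 / 111132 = 891.78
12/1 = 12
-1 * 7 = -7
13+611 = 624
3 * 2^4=48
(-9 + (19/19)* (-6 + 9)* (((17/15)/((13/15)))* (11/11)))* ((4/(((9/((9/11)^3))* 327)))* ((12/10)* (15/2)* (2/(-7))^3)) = 46656/58809751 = 0.00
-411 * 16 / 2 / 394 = -1644 / 197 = -8.35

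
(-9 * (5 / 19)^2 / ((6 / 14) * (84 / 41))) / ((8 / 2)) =-1025 / 5776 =-0.18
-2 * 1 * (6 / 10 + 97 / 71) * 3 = -4188 / 355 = -11.80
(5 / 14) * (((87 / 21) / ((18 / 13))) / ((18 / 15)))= 9425 / 10584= 0.89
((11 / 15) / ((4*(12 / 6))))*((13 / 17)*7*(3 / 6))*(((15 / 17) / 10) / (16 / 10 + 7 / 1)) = 1001 / 397664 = 0.00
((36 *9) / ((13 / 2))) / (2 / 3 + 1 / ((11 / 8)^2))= 117612 / 2821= 41.69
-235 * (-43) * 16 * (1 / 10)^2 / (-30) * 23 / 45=-92966 / 3375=-27.55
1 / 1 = 1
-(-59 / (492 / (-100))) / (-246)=1475 / 30258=0.05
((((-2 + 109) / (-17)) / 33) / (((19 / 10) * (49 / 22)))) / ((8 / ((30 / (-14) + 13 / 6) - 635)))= 3.58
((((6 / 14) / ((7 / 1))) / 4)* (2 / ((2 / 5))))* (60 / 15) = 15 / 49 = 0.31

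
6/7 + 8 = 62/7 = 8.86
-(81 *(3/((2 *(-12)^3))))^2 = -81/16384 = -0.00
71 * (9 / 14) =639 / 14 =45.64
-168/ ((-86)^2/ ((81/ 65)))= -3402/ 120185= -0.03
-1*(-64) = 64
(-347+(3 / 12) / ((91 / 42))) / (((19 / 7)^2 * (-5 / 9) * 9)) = 441931 / 46930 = 9.42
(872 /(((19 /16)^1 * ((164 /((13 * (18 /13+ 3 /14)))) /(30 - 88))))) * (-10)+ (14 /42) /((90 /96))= 13245941648 /245385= 53980.24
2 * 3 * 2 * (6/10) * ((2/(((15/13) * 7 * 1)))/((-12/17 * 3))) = -442/525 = -0.84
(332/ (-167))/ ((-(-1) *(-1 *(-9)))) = -332/ 1503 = -0.22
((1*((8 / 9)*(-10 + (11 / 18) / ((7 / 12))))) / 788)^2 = 141376 / 1386296289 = 0.00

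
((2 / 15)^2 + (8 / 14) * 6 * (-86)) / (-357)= 27316 / 33075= 0.83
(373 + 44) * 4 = 1668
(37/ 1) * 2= 74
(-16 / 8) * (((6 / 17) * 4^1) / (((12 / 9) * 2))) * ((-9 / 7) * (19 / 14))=1539 / 833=1.85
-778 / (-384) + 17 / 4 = 6.28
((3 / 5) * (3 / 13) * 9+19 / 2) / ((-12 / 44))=-15367 / 390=-39.40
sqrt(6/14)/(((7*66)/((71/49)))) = 71*sqrt(21)/158466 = 0.00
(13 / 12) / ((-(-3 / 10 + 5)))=-65 / 282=-0.23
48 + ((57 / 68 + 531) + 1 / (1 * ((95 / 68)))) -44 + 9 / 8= 6946813 / 12920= 537.68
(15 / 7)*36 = 540 / 7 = 77.14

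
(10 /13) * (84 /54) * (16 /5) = 448 /117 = 3.83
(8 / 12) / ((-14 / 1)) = -1 / 21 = -0.05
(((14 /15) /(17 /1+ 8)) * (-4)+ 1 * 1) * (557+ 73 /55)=296844 /625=474.95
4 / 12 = 1 / 3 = 0.33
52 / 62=26 / 31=0.84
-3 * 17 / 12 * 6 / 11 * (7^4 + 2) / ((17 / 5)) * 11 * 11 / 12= -132165 / 8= -16520.62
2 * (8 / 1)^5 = 65536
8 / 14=4 / 7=0.57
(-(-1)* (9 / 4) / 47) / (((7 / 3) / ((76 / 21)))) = 171 / 2303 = 0.07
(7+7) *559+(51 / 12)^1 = 31321 / 4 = 7830.25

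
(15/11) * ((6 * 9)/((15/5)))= 270/11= 24.55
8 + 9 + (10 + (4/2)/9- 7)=20.22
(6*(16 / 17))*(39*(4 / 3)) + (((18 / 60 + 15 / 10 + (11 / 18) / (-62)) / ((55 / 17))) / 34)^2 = 293.65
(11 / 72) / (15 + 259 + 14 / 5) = 55 / 99648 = 0.00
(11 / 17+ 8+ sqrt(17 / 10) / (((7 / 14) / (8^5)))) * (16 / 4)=341828.55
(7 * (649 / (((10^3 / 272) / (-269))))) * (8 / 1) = -332402224 / 125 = -2659217.79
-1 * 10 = -10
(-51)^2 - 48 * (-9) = 3033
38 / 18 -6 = -35 / 9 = -3.89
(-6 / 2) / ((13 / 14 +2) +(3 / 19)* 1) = -798 / 821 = -0.97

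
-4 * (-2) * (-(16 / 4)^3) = -512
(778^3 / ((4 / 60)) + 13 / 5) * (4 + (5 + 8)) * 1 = 600411464021 / 5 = 120082292804.20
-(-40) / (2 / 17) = 340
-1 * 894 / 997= -894 / 997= -0.90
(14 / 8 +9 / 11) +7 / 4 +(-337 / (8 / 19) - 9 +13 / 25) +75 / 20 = -1761731 / 2200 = -800.79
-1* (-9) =9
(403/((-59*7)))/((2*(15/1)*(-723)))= 403/8957970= 0.00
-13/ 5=-2.60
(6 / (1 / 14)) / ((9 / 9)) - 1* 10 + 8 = 82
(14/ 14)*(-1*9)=-9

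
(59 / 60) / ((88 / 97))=5723 / 5280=1.08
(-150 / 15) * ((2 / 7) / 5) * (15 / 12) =-5 / 7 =-0.71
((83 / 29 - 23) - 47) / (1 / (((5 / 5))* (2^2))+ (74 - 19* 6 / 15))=-38940 / 38657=-1.01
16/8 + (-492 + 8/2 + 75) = -411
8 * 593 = 4744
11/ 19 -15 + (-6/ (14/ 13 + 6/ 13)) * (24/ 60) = -7591/ 475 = -15.98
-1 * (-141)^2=-19881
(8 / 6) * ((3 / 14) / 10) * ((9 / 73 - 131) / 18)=-4777 / 22995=-0.21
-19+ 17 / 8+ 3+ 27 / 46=-2445 / 184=-13.29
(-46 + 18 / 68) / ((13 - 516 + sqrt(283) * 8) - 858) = 0.04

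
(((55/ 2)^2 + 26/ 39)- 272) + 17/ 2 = 5921/ 12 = 493.42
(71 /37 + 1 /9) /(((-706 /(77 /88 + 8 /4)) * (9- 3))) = -3887 /2821176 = -0.00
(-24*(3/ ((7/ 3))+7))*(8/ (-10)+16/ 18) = -1856/ 105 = -17.68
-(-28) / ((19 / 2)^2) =112 / 361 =0.31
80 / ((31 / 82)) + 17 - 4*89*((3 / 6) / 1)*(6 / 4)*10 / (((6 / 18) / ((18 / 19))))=-4334927 / 589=-7359.81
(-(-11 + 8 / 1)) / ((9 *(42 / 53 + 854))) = 53 / 135912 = 0.00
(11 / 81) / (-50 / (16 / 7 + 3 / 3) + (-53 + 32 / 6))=-0.00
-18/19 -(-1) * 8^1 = 134/19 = 7.05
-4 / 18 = -2 / 9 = -0.22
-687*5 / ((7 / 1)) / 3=-1145 / 7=-163.57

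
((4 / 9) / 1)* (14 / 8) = 7 / 9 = 0.78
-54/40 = -27/20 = -1.35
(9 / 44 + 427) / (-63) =-18797 / 2772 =-6.78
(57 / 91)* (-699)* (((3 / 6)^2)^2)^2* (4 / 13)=-39843 / 75712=-0.53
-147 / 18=-49 / 6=-8.17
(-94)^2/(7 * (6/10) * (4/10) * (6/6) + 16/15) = 331350/103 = 3216.99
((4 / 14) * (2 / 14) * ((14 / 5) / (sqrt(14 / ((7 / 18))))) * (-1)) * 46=-92 / 105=-0.88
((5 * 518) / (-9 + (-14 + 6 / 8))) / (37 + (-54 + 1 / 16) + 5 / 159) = 26355840 / 3827801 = 6.89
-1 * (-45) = 45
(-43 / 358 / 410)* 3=-129 / 146780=-0.00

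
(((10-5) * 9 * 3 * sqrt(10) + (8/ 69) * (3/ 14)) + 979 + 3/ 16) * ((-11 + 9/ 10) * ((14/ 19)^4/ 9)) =-29128423331/ 89921490-5820024 * sqrt(10)/ 130321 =-465.16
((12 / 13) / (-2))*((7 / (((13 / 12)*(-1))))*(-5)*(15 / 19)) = -37800 / 3211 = -11.77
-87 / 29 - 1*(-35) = 32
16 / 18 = 8 / 9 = 0.89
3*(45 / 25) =27 / 5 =5.40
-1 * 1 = -1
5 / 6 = 0.83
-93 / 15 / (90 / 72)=-124 / 25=-4.96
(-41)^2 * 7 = 11767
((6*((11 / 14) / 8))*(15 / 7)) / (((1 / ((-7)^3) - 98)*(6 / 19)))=-1463 / 35856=-0.04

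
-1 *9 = -9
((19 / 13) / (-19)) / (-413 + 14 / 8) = 4 / 21385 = 0.00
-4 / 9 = -0.44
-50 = -50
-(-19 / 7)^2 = -361 / 49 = -7.37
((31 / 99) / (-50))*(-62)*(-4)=-3844 / 2475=-1.55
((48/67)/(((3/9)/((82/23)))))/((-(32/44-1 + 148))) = -129888/2504125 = -0.05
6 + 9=15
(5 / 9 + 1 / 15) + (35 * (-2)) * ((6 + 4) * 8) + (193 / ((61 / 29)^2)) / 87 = -937503857 / 167445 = -5598.88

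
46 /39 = 1.18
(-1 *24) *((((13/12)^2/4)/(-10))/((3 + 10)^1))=13/240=0.05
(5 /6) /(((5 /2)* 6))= 1 /18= 0.06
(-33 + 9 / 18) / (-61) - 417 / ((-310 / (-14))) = -346043 / 18910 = -18.30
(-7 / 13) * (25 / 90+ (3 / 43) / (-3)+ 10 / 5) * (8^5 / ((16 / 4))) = -50032640 / 5031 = -9944.87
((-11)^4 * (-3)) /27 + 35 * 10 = -11491 /9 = -1276.78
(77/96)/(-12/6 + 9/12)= -77/120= -0.64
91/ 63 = 13/ 9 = 1.44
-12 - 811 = -823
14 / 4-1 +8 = 21 / 2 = 10.50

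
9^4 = 6561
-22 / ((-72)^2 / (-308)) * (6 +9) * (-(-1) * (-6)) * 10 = -21175 / 18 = -1176.39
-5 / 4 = -1.25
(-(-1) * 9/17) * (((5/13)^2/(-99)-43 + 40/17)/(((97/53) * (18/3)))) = -1.96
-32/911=-0.04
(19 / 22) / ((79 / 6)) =57 / 869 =0.07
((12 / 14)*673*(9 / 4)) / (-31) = -18171 / 434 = -41.87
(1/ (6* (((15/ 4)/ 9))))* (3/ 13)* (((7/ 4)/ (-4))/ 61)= -21/ 31720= -0.00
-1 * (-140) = 140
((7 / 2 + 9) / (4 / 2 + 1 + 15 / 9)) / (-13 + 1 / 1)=-25 / 112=-0.22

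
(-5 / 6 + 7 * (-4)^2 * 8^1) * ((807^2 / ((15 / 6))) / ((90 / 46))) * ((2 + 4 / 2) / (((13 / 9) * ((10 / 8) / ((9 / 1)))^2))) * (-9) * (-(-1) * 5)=-1251169950734784 / 1625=-769950738913.71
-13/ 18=-0.72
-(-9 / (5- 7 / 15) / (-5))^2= -729 / 4624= -0.16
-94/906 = -47/453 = -0.10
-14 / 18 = -7 / 9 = -0.78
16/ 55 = 0.29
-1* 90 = -90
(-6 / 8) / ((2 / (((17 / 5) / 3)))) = -17 / 40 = -0.42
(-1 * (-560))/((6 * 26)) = 140/39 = 3.59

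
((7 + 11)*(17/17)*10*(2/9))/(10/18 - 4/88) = 7920/101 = 78.42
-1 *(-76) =76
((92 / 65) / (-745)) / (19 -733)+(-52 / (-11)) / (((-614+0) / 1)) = -0.01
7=7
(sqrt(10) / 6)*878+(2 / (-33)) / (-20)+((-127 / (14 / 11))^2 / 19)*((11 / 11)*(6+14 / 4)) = 439*sqrt(10) / 3+322015681 / 64680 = 5441.34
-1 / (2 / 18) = -9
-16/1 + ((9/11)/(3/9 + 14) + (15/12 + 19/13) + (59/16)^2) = 576573/1574144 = 0.37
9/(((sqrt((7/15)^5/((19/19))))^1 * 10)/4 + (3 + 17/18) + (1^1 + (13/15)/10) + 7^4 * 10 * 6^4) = 170132006307600/588221298994040381053 - 198450 * sqrt(105)/588221298994040381053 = 0.00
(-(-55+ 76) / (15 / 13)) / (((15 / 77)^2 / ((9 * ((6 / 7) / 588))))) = -1573 / 250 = -6.29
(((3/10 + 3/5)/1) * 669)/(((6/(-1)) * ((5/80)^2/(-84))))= 10789632/5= 2157926.40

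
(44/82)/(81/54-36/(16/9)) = -0.03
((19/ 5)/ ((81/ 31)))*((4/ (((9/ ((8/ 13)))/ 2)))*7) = 263872/ 47385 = 5.57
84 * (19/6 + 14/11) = 372.91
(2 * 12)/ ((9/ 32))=256/ 3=85.33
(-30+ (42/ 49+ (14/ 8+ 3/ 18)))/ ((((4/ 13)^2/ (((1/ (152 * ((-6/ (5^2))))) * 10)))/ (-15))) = -241564375/ 204288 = -1182.47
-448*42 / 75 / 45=-6272 / 1125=-5.58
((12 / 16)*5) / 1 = 3.75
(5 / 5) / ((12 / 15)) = 5 / 4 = 1.25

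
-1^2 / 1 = -1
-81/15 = -27/5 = -5.40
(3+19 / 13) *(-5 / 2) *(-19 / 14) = 2755 / 182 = 15.14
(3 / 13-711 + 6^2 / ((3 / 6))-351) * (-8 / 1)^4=-52703232 / 13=-4054094.77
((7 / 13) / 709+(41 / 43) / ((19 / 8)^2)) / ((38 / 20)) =242940690 / 2718434329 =0.09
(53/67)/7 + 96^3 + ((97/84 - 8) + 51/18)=4979272265/5628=884732.10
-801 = -801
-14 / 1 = -14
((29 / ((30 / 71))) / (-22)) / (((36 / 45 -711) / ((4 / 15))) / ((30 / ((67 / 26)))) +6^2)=3692 / 228129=0.02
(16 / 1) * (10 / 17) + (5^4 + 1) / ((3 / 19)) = 202678 / 51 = 3974.08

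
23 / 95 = 0.24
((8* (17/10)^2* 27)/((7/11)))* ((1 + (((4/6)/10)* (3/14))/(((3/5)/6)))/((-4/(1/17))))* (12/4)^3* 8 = -4362336/1225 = -3561.09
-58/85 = -0.68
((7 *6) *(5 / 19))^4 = 1944810000 / 130321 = 14923.23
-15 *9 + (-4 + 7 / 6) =-827 / 6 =-137.83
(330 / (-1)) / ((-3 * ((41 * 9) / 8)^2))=7040 / 136161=0.05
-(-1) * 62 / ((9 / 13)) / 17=806 / 153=5.27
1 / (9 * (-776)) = -1 / 6984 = -0.00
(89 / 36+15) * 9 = 629 / 4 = 157.25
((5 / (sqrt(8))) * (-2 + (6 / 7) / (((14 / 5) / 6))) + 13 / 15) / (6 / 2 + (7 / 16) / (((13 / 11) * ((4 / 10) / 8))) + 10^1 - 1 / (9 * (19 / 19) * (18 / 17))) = 18252 / 427495 - 42120 * sqrt(2) / 4189451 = 0.03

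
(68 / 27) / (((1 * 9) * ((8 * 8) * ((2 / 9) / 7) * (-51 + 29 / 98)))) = -5831 / 2146608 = -0.00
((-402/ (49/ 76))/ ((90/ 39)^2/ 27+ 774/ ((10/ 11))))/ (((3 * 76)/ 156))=-0.50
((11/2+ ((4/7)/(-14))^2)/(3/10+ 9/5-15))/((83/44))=-5812180/25707507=-0.23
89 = 89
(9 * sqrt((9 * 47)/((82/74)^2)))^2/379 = 46906047/637099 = 73.62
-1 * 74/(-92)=37/46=0.80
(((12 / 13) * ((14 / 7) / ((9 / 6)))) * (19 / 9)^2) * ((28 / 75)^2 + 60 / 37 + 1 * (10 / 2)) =37.09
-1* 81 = -81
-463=-463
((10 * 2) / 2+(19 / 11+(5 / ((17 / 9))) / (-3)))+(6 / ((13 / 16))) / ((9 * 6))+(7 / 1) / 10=11.68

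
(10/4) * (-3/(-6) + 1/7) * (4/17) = 0.38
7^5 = 16807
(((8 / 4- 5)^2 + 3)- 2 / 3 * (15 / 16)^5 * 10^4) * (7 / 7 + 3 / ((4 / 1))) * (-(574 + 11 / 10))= 6352953506613 / 1310720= 4846918.87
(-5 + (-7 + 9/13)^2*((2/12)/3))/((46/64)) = -3.88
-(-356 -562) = 918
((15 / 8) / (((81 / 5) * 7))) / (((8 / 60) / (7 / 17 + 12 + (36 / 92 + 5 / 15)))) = 1926125 / 1182384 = 1.63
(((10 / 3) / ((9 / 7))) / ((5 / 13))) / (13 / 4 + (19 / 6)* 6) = 728 / 2403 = 0.30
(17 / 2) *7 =119 / 2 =59.50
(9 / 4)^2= 5.06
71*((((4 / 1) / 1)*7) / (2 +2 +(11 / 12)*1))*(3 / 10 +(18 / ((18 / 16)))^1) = 1944264 / 295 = 6590.73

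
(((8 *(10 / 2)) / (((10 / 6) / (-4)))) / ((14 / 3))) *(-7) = 144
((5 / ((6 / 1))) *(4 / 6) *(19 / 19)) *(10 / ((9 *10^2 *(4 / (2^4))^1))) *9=2 / 9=0.22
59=59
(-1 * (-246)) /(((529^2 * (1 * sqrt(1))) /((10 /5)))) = 492 /279841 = 0.00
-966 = -966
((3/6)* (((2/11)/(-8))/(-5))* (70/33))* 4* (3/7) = 1/121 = 0.01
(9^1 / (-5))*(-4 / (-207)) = -4 / 115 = -0.03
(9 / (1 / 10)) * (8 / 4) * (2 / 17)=360 / 17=21.18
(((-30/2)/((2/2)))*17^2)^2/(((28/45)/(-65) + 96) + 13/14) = 769541613750/3968833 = 193896.19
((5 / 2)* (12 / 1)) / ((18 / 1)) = 5 / 3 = 1.67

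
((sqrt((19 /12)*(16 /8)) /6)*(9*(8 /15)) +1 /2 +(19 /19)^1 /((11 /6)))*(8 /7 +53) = 8717 /154 +758*sqrt(114) /105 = 133.68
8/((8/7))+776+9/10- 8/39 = 305641/390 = 783.69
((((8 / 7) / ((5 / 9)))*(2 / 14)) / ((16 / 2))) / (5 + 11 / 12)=108 / 17395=0.01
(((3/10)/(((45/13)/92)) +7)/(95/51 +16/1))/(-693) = -19091/15783075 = -0.00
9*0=0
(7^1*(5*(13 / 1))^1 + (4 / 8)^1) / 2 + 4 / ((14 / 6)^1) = 6425 / 28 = 229.46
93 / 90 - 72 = -2129 / 30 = -70.97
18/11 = 1.64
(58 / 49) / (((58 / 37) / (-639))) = -482.51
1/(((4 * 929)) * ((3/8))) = 2/2787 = 0.00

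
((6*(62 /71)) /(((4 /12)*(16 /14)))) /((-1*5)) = -1953 /710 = -2.75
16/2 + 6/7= 62/7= 8.86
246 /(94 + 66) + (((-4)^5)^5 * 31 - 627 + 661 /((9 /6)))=-8376695306909166911 /240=-34902897112121528.80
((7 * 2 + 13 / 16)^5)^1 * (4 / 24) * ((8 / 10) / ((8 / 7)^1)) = 1744690978233 / 20971520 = 83193.35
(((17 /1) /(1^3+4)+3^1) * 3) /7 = 96 /35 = 2.74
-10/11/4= -5/22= -0.23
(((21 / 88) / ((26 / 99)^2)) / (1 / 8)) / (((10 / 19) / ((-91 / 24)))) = -829521 / 4160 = -199.40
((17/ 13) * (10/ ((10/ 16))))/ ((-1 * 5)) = -272/ 65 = -4.18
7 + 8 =15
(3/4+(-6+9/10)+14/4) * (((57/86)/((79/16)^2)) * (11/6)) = -56848/1341815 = -0.04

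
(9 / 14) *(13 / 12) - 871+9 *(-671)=-386921 / 56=-6909.30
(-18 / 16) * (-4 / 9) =1 / 2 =0.50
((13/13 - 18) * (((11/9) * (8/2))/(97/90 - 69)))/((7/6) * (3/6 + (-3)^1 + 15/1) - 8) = 89760/482927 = 0.19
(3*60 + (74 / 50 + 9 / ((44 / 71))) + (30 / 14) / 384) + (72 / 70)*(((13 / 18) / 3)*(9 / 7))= 338624249 / 1724800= 196.33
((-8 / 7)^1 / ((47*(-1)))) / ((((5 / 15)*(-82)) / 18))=-216 / 13489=-0.02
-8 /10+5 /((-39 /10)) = -406 /195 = -2.08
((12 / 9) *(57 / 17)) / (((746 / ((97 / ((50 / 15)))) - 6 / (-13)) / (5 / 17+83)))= 203555664 / 14265907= 14.27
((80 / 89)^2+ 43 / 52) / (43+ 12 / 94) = 0.04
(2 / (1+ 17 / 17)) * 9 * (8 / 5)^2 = 576 / 25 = 23.04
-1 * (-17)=17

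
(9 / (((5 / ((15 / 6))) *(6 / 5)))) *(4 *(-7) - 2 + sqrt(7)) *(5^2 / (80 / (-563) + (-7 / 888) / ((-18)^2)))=455573970000 / 23020901 - 15185799000 *sqrt(7) / 23020901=18044.30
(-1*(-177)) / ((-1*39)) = -59 / 13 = -4.54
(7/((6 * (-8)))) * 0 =0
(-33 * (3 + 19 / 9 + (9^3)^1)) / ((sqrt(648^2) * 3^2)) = -4.15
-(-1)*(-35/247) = -35/247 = -0.14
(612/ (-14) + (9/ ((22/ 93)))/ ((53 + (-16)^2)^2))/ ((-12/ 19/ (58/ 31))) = 13117314829/ 101294732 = 129.50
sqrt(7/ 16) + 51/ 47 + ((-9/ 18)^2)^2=sqrt(7)/ 4 + 863/ 752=1.81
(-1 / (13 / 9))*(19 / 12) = -57 / 52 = -1.10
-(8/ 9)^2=-64/ 81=-0.79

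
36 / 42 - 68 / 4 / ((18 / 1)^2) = 1825 / 2268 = 0.80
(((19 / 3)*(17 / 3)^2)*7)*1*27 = 38437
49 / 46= 1.07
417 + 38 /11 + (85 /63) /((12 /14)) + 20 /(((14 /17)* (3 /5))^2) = 14667815 /29106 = 503.94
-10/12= -5/6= -0.83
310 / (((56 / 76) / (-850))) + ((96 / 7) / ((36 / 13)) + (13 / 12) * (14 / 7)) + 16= -15018529 / 42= -357584.02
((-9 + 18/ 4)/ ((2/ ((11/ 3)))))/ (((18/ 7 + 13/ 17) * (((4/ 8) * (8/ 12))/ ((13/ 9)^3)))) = -2875873/ 128628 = -22.36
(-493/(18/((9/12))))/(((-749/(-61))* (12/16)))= -30073/13482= -2.23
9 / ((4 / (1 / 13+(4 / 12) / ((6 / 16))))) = 113 / 52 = 2.17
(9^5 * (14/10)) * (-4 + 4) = 0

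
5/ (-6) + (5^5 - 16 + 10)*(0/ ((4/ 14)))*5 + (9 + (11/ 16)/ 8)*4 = 35.51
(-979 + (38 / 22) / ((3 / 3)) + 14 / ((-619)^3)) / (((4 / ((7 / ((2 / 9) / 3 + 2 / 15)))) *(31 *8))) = -33.25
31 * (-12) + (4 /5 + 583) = 1059 /5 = 211.80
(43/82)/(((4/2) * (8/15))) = 645/1312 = 0.49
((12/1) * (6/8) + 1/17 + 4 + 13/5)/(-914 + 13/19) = -25289/1475005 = -0.02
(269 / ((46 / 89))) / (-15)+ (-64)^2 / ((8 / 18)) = 6335099 / 690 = 9181.30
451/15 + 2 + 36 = 1021/15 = 68.07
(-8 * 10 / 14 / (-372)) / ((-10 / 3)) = -0.00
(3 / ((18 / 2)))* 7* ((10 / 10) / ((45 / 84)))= 196 / 45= 4.36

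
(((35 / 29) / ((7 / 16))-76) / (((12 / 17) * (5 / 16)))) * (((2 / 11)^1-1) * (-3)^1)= -1299888 / 1595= -814.98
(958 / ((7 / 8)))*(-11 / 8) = -10538 / 7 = -1505.43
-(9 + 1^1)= -10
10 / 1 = 10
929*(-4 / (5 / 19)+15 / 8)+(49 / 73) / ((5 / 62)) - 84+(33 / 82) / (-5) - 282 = -1524835593 / 119720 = -12736.68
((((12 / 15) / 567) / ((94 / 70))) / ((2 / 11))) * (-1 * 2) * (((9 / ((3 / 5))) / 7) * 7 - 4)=-484 / 3807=-0.13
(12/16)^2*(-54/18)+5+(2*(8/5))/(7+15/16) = 37751/10160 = 3.72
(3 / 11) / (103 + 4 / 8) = 2 / 759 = 0.00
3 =3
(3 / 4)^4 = 81 / 256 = 0.32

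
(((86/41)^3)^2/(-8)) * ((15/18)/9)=-126427260980/128252814507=-0.99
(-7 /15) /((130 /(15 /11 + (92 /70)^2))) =-41651 /3753750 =-0.01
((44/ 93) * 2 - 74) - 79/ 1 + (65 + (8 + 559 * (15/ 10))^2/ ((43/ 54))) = 7196454983/ 7998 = 899781.82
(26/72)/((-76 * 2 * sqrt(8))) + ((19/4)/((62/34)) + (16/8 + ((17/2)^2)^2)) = 2591435/496- 13 * sqrt(2)/21888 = 5224.67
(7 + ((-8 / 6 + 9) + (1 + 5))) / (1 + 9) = 31 / 15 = 2.07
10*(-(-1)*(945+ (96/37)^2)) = 13029210/1369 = 9517.32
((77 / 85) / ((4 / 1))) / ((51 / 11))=847 / 17340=0.05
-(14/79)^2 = -196/6241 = -0.03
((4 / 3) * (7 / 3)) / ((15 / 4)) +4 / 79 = 9388 / 10665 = 0.88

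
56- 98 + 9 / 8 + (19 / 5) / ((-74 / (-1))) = -60419 / 1480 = -40.82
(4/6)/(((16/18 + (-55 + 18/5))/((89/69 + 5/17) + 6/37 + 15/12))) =-2600705/65766982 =-0.04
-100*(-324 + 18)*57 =1744200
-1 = -1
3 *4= 12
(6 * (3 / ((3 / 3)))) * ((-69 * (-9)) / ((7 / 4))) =44712 / 7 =6387.43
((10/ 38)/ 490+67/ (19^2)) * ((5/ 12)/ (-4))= -10975/ 566048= -0.02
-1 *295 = -295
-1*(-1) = 1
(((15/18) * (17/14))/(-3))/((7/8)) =-170/441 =-0.39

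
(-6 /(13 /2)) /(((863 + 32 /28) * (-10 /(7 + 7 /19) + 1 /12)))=7056 /8414159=0.00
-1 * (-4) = 4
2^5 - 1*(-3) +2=37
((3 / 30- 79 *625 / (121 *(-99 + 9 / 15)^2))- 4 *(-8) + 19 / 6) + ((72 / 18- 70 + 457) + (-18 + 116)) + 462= 986.22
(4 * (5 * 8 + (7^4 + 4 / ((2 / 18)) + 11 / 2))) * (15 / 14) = 74475 / 7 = 10639.29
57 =57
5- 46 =-41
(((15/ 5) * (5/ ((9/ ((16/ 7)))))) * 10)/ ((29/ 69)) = 18400/ 203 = 90.64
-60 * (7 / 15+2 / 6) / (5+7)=-4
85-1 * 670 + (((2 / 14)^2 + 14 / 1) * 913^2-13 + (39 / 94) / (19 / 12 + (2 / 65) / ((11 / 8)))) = 370790497365109 / 31728431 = 11686379.87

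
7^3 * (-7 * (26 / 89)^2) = -1623076 / 7921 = -204.91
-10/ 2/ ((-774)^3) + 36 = 16692653669/ 463684824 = 36.00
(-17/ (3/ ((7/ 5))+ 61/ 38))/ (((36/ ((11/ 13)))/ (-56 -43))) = 273581/ 25922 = 10.55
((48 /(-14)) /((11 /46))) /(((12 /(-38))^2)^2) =-2997383 /2079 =-1441.74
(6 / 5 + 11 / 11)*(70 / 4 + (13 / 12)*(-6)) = 121 / 5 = 24.20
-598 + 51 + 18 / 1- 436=-965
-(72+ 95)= -167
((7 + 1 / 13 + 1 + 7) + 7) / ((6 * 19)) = 287 / 1482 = 0.19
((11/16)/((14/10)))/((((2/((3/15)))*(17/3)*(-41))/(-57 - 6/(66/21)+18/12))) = 3789/312256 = 0.01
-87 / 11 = -7.91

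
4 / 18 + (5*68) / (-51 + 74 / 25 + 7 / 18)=-1334114 / 192987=-6.91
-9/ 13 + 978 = 12705/ 13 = 977.31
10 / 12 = 5 / 6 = 0.83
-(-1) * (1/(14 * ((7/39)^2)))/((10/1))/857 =1521/5879020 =0.00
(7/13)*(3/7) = 3/13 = 0.23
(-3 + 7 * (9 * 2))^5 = 28153056843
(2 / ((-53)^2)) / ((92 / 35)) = 35 / 129214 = 0.00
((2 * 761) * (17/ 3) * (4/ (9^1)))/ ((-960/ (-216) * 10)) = 12937/ 150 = 86.25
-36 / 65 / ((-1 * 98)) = 18 / 3185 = 0.01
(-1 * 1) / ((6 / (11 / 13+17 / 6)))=-287 / 468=-0.61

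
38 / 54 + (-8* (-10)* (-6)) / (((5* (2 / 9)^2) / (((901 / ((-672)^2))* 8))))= -641933 / 21168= -30.33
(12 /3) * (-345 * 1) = -1380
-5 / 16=-0.31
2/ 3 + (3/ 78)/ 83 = 4319/ 6474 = 0.67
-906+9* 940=7554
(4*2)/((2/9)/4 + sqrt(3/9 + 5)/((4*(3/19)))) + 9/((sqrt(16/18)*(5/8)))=-144/4331 + 5472*sqrt(3)/4331 + 54*sqrt(2)/5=17.43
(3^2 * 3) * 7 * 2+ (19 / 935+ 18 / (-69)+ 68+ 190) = 13672007 / 21505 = 635.76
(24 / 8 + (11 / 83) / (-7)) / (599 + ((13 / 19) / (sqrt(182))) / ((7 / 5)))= 36703542904 / 7375017466043 - 164540 * sqrt(182) / 7375017466043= 0.00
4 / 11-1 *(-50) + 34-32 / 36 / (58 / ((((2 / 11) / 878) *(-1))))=106329316 / 1260369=84.36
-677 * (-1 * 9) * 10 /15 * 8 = 32496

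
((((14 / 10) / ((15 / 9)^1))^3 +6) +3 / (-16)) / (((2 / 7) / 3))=33627321 / 500000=67.25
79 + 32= 111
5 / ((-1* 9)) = -5 / 9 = -0.56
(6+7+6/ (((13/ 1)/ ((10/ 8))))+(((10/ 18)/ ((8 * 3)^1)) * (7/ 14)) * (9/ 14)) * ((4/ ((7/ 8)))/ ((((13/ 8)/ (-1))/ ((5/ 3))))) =-4746920/ 74529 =-63.69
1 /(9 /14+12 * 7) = 14 /1185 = 0.01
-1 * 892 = -892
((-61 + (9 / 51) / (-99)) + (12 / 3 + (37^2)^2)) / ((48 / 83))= 87263904469 / 26928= 3240638.16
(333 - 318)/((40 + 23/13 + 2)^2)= 2535/323761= 0.01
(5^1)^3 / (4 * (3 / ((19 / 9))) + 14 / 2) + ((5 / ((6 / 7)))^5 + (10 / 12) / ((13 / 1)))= 164792680055 / 24362208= 6764.28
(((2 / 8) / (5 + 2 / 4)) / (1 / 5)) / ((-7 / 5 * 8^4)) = -25 / 630784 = -0.00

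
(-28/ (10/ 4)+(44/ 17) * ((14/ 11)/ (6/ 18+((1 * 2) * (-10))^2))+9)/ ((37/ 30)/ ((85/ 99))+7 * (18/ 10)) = -2237470/ 14329131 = -0.16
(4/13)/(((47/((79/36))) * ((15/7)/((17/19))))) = 9401/1567215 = 0.01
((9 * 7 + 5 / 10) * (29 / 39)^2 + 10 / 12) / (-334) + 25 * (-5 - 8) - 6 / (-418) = -325.09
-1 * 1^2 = -1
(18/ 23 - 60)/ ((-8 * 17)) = 681/ 1564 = 0.44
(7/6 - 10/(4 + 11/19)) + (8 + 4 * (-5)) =-755/58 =-13.02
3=3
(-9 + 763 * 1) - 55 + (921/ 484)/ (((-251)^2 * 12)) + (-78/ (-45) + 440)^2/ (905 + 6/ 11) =914.48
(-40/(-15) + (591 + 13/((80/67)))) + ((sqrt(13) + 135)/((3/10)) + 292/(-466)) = 10 * sqrt(13)/3 + 58935629/55920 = 1065.95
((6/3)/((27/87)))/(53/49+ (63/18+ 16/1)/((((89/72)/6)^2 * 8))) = 22511482/204387453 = 0.11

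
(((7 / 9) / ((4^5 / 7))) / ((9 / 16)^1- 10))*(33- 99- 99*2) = 539 / 3624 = 0.15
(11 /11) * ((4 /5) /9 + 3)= 139 /45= 3.09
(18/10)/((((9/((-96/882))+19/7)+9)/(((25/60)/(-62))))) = 42/246419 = 0.00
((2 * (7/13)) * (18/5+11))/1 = 1022/65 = 15.72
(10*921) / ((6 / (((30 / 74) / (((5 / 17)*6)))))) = 26095 / 74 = 352.64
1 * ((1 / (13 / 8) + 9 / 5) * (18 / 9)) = 4.83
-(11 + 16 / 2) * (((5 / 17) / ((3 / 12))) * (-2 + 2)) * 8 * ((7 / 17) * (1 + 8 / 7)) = 0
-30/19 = -1.58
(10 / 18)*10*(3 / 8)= 25 / 12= 2.08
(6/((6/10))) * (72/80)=9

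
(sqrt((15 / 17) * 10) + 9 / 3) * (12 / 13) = 60 * sqrt(102) / 221 + 36 / 13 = 5.51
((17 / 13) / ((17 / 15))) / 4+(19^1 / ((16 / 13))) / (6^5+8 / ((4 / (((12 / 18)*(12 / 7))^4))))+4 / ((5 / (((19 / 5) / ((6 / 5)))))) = 8661052423 / 3067184640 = 2.82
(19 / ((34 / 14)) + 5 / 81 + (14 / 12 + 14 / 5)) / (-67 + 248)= 0.07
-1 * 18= -18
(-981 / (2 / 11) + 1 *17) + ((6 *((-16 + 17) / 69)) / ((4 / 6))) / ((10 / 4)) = -1237043 / 230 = -5378.45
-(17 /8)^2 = -289 /64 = -4.52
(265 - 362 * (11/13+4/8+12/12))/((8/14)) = -13293/13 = -1022.54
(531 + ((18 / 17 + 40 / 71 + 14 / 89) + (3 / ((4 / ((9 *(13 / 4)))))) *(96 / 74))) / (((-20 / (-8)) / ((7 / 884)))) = 120116178 / 67569067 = 1.78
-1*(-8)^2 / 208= -4 / 13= -0.31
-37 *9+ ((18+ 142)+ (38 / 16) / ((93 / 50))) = -63881 / 372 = -171.72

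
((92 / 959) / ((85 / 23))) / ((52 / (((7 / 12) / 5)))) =529 / 9083100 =0.00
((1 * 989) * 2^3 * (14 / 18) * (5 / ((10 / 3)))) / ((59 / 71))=1966132 / 177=11108.09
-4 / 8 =-1 / 2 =-0.50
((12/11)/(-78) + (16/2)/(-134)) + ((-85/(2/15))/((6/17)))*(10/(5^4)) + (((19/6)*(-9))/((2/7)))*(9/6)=-178.60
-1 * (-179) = 179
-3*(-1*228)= 684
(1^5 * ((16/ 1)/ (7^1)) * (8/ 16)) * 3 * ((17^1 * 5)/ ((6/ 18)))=6120/ 7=874.29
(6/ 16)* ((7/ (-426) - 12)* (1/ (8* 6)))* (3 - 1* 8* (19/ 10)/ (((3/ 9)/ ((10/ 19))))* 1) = 35833/ 18176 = 1.97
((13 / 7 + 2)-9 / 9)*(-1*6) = -17.14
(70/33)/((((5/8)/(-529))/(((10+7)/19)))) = -1007216/627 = -1606.41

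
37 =37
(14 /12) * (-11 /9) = -77 /54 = -1.43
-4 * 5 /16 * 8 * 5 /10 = -5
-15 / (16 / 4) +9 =21 / 4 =5.25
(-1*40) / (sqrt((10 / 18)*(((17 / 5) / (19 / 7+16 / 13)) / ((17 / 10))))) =-75.37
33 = 33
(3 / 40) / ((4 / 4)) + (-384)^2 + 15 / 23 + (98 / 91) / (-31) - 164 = 54610238647 / 370760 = 147292.69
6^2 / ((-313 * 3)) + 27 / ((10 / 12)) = 50646 / 1565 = 32.36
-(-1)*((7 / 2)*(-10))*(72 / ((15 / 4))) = -672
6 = 6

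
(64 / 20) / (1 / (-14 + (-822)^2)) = 2162144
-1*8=-8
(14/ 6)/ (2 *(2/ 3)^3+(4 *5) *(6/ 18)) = 9/ 28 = 0.32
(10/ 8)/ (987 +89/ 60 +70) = 0.00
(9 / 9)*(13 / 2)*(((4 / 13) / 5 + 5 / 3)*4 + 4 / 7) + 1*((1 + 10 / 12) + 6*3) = 14381 / 210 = 68.48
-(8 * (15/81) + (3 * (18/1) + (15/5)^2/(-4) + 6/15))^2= -838739521/291600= -2876.34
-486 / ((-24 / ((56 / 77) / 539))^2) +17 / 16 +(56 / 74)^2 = 1259075286681 / 769992210064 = 1.64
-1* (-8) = 8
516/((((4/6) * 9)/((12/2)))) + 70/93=48058/93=516.75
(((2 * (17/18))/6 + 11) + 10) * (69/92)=1151/72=15.99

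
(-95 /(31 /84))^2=63680400 /961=66264.72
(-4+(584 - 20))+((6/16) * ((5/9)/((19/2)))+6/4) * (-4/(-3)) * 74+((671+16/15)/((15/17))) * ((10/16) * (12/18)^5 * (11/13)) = 2061384382/2700945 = 763.21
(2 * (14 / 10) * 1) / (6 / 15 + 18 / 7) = 49 / 52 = 0.94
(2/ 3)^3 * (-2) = -16/ 27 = -0.59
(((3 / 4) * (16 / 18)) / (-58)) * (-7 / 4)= 7 / 348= 0.02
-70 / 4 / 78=-35 / 156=-0.22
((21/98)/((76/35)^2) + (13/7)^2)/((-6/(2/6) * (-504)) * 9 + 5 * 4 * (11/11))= 1978013/46228008064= 0.00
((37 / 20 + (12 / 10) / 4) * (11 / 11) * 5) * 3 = 129 / 4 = 32.25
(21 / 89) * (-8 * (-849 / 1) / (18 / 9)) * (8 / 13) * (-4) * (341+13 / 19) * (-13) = 14815471104 / 1691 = 8761366.71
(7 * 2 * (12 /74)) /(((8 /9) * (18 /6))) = 0.85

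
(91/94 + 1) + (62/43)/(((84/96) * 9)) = 547789/254646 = 2.15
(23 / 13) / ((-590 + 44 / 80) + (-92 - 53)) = -460 / 190957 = -0.00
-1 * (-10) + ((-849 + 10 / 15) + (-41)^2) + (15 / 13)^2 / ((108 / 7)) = 569701 / 676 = 842.75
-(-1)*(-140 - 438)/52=-289/26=-11.12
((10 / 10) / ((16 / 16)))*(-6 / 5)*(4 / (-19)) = 24 / 95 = 0.25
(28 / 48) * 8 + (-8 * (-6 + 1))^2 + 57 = 4985 / 3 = 1661.67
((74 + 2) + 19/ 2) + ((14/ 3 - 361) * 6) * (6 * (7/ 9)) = -59351/ 6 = -9891.83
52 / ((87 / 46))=2392 / 87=27.49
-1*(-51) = 51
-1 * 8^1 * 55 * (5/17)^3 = -55000/4913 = -11.19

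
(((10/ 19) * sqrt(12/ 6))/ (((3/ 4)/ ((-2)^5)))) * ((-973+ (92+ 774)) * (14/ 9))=1917440 * sqrt(2)/ 513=5285.91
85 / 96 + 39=3829 / 96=39.89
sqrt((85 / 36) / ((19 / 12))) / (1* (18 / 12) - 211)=-2* sqrt(4845) / 23883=-0.01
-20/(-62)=10/31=0.32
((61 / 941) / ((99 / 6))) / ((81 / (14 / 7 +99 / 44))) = 1037 / 5030586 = 0.00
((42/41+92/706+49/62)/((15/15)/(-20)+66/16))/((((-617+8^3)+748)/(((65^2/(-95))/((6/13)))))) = -10090711150/141071761101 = -0.07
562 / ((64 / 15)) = 4215 / 32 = 131.72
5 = 5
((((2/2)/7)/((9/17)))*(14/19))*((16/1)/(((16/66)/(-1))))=-13.12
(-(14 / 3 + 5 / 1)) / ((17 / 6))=-58 / 17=-3.41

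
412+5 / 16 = 6597 / 16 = 412.31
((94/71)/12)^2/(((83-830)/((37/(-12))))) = 81733/1626750864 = 0.00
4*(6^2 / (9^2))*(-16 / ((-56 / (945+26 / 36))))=272368 / 567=480.37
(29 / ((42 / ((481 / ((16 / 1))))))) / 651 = 13949 / 437472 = 0.03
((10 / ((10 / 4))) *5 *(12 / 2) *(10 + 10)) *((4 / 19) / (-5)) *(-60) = 115200 / 19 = 6063.16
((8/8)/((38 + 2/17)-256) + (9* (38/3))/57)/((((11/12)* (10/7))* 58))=0.03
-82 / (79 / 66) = -5412 / 79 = -68.51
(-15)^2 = 225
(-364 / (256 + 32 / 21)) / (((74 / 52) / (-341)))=50127 / 148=338.70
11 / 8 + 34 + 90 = 1003 / 8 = 125.38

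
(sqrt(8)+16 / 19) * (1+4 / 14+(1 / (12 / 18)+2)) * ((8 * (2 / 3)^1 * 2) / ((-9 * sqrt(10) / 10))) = -4288 * sqrt(5) / 189- 17152 * sqrt(10) / 3591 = -65.84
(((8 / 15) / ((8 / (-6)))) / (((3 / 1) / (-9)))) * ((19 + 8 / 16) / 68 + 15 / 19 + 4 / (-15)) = 31379 / 32300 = 0.97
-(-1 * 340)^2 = -115600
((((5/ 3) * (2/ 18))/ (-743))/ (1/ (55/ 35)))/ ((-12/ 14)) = 55/ 120366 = 0.00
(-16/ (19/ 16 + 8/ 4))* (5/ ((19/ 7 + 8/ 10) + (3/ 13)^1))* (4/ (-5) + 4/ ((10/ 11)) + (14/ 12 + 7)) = -2569840/ 32589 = -78.86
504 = 504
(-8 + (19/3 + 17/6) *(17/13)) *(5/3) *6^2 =3110/13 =239.23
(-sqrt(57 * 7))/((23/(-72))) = 62.53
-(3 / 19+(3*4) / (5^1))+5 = 232 / 95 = 2.44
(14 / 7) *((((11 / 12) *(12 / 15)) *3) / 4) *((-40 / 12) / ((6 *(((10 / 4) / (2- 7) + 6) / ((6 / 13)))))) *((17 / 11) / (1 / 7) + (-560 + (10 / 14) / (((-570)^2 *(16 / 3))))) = 14654982709 / 520359840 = 28.16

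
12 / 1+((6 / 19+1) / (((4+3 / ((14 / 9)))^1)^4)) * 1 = 10821457588 / 901708099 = 12.00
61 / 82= 0.74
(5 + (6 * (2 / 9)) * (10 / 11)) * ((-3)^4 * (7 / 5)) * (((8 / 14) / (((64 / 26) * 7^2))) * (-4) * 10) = -71955 / 539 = -133.50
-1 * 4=-4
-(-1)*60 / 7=60 / 7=8.57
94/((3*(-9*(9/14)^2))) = -18424/2187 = -8.42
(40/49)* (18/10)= 72/49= 1.47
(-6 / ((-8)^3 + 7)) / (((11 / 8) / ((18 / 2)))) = 432 / 5555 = 0.08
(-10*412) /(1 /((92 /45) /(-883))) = 75808 /7947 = 9.54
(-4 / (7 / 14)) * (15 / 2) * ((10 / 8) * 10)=-750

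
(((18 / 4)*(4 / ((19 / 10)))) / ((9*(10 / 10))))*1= 20 / 19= 1.05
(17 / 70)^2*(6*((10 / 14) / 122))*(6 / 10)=2601 / 2092300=0.00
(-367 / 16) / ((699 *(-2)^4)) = -367 / 178944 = -0.00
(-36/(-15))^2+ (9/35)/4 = 4077/700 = 5.82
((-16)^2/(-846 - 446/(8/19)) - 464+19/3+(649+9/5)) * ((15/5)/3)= 22062677/114315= 193.00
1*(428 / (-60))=-107 / 15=-7.13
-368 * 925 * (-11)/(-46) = -81400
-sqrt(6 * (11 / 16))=-sqrt(66) / 4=-2.03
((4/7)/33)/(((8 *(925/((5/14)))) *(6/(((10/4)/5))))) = 1/14358960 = 0.00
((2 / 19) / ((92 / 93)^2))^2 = 0.01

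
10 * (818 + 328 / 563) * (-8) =-36868960 / 563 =-65486.61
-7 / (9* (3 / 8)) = -56 / 27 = -2.07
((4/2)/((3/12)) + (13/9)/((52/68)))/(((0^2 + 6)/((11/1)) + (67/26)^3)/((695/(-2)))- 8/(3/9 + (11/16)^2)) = -3701248067660/3734039393739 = -0.99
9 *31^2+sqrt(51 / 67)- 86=sqrt(3417) / 67+8563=8563.87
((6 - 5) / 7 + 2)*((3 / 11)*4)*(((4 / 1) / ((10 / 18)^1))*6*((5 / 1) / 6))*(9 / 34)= 29160 / 1309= 22.28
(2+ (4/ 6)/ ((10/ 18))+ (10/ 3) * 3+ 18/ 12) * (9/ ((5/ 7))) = 9261/ 50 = 185.22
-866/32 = -433/16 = -27.06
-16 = -16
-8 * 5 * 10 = -400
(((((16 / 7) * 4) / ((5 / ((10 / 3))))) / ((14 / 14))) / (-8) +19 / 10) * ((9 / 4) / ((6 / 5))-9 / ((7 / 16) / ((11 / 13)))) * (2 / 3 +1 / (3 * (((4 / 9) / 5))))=-47741923 / 611520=-78.07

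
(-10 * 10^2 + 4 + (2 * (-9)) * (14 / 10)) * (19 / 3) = -32338 / 5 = -6467.60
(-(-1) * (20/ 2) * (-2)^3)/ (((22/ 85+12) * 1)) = -3400/ 521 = -6.53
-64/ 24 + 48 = 136/ 3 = 45.33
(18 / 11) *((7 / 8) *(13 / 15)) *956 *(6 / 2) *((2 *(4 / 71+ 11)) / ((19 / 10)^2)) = 6146267400 / 281941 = 21799.84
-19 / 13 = -1.46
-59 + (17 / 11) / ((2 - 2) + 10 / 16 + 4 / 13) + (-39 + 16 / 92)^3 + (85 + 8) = -759371222437 / 12982189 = -58493.31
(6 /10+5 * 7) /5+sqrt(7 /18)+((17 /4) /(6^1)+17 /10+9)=sqrt(14) /6+11117 /600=19.15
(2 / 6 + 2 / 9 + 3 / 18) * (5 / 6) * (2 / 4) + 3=713 / 216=3.30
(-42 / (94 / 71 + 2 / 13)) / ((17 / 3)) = -58149 / 11594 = -5.02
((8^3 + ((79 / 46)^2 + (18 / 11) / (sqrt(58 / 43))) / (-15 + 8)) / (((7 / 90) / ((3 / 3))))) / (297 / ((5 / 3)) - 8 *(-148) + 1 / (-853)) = 1454312263275 / 301190511076 - 1727325 *sqrt(2494) / 45406319959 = 4.83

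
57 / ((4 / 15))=855 / 4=213.75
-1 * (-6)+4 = 10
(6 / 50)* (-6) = -18 / 25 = -0.72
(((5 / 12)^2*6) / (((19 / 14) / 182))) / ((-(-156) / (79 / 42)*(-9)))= -13825 / 73872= -0.19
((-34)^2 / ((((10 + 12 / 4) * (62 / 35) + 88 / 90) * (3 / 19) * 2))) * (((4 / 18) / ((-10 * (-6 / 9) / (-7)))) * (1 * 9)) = -127449 / 398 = -320.22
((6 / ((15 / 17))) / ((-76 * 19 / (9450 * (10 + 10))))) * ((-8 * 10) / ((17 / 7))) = 10584000 / 361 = 29318.56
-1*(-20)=20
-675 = -675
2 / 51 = 0.04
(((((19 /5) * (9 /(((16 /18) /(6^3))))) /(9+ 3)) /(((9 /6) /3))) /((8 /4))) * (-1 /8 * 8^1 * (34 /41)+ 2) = 166212 /205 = 810.79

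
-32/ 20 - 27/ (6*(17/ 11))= -767/ 170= -4.51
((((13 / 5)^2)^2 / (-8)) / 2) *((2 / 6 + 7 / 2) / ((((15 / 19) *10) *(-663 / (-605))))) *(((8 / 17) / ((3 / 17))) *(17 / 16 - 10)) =16612419967 / 550800000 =30.16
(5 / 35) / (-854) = -1 / 5978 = -0.00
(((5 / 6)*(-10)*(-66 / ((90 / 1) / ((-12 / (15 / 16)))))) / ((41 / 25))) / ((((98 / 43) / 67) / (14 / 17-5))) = 1800048800 / 307377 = 5856.16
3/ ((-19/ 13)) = -39/ 19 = -2.05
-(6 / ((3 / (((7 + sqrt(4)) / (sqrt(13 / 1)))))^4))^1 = -486 / 169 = -2.88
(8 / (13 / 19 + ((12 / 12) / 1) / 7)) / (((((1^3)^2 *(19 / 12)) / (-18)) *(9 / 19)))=-12768 / 55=-232.15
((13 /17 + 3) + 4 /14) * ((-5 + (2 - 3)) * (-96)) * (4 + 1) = 11665.21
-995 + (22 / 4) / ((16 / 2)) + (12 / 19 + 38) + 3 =-289615 / 304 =-952.68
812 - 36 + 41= 817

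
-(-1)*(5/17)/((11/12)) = 60/187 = 0.32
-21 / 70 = -0.30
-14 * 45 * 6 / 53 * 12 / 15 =-3024 / 53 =-57.06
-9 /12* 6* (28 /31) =-126 /31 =-4.06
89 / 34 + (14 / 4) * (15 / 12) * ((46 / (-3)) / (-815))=2.70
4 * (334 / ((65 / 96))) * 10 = 256512 / 13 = 19731.69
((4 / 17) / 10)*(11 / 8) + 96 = 32651 / 340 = 96.03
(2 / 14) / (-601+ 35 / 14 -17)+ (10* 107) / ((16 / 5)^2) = 115252119 / 1102976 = 104.49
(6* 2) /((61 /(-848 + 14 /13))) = -132120 /793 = -166.61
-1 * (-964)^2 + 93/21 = -6505041/7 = -929291.57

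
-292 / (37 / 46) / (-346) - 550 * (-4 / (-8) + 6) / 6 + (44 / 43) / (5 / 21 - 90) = -1851597466489 / 3112998330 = -594.80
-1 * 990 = -990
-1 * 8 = -8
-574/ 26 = -287/ 13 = -22.08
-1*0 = 0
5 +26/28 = 83/14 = 5.93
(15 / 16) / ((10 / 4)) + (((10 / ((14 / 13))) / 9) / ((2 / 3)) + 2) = 659 / 168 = 3.92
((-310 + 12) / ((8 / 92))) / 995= -3427 / 995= -3.44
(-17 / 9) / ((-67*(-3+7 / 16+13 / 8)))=-272 / 9045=-0.03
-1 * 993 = -993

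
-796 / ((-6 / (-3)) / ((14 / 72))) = -1393 / 18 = -77.39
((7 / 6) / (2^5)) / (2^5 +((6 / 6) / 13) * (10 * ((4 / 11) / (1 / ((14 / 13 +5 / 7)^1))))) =91091 / 81203712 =0.00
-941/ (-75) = 941/ 75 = 12.55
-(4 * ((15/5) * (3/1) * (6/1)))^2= -46656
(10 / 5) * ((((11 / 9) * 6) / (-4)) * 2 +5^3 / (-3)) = -272 / 3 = -90.67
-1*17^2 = -289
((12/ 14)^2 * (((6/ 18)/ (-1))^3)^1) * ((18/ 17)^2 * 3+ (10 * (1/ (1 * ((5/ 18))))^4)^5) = -157194251372307947493710387664/ 432159423828125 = -363741347995747.96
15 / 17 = 0.88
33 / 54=11 / 18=0.61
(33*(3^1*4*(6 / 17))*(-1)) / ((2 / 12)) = -14256 / 17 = -838.59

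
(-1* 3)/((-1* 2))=3/2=1.50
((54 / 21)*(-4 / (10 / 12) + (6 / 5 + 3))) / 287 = -54 / 10045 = -0.01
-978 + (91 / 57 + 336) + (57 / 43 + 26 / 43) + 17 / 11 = -636.93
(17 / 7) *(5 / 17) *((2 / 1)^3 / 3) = 40 / 21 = 1.90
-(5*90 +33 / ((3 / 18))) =-648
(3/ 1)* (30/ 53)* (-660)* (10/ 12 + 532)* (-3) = 94950900/ 53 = 1791526.42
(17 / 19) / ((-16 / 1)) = -17 / 304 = -0.06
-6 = -6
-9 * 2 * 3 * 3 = -162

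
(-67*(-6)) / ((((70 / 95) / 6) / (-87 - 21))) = -353530.29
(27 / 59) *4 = 108 / 59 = 1.83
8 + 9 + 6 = 23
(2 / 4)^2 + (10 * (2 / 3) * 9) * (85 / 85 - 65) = -15359 / 4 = -3839.75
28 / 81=0.35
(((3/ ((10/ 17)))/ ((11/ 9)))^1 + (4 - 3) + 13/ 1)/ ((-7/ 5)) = -1999/ 154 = -12.98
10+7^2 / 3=79 / 3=26.33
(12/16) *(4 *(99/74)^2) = 29403/5476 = 5.37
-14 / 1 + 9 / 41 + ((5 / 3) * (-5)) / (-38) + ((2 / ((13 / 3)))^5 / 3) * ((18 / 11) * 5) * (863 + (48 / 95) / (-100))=17052217184113 / 477241457550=35.73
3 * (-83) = -249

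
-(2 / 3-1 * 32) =94 / 3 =31.33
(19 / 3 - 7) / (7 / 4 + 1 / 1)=-8 / 33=-0.24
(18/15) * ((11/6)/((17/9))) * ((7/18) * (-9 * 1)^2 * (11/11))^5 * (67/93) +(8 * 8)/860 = 94353919722463/3625760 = 26023211.61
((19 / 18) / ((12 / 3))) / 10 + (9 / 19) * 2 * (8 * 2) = 207721 / 13680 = 15.18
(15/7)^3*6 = 59.04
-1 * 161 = -161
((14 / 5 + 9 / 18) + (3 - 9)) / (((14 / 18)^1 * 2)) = -243 / 140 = -1.74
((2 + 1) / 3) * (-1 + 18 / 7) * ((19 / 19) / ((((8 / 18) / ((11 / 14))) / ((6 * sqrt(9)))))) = 50.01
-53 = -53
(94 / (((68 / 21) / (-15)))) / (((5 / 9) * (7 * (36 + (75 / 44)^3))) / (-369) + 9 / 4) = -232682012640 / 971679727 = -239.46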